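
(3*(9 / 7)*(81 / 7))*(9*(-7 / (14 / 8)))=-78732 / 49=-1606.78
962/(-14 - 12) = -37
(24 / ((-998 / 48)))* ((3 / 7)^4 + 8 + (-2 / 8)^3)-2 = -13485053 / 1198099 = -11.26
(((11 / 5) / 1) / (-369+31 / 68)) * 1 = -748 / 125305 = -0.01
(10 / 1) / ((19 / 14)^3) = 27440 / 6859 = 4.00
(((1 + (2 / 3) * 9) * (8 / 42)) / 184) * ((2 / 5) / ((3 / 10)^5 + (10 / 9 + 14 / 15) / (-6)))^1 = -180000 / 21009097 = -0.01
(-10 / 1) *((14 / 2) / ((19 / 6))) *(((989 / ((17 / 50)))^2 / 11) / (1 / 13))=-13351351650000 / 60401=-221045208.69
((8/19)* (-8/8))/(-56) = 1/133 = 0.01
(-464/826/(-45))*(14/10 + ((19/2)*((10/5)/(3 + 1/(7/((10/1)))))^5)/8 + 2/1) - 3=-2622479115307/886787952225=-2.96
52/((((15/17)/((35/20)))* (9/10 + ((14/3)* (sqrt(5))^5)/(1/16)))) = -83538/15679999271 + 173264000* sqrt(5)/15679999271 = 0.02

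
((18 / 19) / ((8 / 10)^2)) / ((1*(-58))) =-225 / 8816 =-0.03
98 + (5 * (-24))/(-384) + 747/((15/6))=31769/80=397.11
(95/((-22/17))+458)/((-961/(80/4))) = -84610/10571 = -8.00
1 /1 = 1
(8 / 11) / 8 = 1 / 11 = 0.09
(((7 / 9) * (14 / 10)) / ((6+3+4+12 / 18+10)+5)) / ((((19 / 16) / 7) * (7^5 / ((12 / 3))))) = 32 / 600495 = 0.00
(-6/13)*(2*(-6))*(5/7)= 360/91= 3.96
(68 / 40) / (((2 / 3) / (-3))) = -153 / 20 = -7.65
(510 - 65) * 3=1335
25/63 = 0.40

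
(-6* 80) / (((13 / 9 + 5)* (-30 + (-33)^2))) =-720 / 10237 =-0.07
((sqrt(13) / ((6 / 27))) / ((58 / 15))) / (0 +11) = 135*sqrt(13) / 1276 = 0.38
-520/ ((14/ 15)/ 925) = -3607500/ 7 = -515357.14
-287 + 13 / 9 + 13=-2453 / 9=-272.56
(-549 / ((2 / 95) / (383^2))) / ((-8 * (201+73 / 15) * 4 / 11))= 1262343191175 / 197632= 6387342.09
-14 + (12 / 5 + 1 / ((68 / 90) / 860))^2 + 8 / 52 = 122199715008 / 93925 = 1301035.03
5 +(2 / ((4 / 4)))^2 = 9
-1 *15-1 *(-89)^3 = 704954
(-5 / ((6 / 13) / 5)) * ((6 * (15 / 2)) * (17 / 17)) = -4875 / 2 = -2437.50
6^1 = 6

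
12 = 12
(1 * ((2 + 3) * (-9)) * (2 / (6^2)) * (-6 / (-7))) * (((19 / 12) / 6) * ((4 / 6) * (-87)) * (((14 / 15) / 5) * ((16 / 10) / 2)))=1102 / 225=4.90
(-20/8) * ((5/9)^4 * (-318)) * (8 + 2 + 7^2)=9771875/2187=4468.16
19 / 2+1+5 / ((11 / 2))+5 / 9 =11.96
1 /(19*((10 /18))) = 9 /95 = 0.09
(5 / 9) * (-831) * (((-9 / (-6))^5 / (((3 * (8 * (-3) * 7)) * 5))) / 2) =2493 / 3584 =0.70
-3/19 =-0.16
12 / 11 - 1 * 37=-35.91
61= 61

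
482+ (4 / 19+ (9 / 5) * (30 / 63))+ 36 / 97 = 6236844 / 12901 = 483.44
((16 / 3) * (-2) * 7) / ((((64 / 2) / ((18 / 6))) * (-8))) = 7 / 8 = 0.88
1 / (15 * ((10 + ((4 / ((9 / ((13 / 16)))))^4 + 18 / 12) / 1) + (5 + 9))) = 559872 / 214293845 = 0.00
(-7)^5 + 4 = -16803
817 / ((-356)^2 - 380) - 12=-1515455 / 126356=-11.99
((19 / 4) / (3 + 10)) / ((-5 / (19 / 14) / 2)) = -361 / 1820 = -0.20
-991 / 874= -1.13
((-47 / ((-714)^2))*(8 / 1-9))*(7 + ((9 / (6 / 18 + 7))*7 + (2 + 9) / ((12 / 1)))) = 102413 / 67293072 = 0.00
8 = 8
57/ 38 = 3/ 2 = 1.50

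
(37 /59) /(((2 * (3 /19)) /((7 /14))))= 703 /708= 0.99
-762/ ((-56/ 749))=40767/ 4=10191.75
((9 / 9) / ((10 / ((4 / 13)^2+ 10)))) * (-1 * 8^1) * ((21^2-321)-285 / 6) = -98948 / 169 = -585.49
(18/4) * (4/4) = 9/2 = 4.50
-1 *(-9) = 9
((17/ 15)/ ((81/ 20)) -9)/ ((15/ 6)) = -4238/ 1215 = -3.49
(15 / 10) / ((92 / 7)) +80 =80.11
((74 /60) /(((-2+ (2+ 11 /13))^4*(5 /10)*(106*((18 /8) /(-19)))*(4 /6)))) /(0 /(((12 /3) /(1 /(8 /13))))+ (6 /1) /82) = -823213703 /104756355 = -7.86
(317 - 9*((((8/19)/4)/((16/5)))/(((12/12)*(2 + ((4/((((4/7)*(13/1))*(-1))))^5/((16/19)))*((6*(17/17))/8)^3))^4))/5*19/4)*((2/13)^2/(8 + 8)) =101253760008882192998331477519652707485/215935377451013639271381409561616058916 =0.47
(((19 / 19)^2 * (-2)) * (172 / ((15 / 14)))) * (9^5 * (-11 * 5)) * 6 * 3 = 18769078944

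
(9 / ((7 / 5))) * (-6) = -270 / 7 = -38.57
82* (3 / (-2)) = -123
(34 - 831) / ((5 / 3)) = -2391 / 5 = -478.20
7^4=2401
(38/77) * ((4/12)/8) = 0.02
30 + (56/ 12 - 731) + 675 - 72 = -280/ 3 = -93.33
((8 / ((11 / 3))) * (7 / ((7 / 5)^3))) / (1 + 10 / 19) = 57000 / 15631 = 3.65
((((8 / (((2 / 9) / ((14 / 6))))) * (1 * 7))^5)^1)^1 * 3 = 210866643477504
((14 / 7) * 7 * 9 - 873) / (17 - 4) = -747 / 13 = -57.46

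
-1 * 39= -39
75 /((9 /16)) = 400 /3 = 133.33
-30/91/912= -5/13832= -0.00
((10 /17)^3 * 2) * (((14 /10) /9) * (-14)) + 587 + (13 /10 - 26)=248240191 /442170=561.41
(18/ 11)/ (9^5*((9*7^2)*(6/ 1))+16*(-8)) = 9/ 859339393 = 0.00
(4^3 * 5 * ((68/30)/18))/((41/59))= 64192/1107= 57.99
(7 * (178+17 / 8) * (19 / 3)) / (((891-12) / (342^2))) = 622680597 / 586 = 1062594.88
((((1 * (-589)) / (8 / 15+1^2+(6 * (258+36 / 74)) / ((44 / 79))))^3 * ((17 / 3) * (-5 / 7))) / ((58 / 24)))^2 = 249898478815333903120480199090679693806250000 / 997979451073704287537104176390245927540861282689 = 0.00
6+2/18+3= 82/9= 9.11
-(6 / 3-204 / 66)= 12 / 11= 1.09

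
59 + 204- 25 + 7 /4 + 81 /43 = 41561 /172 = 241.63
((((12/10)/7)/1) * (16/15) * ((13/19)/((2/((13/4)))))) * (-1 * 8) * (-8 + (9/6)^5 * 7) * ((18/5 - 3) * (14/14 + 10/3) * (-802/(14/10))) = 509216266/4655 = 109391.25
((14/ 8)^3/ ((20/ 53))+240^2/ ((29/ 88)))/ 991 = 6488591191/ 36785920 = 176.39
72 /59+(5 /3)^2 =2123 /531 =4.00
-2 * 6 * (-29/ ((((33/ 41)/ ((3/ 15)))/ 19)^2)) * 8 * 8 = 4505187584/ 9075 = 496439.40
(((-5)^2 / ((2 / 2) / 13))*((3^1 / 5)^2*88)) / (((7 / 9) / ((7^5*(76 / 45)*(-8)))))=-15030183168 / 5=-3006036633.60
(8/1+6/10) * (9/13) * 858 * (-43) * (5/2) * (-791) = 434380023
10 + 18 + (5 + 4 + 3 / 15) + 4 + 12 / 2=236 / 5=47.20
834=834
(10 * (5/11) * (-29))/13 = -1450/143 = -10.14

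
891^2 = 793881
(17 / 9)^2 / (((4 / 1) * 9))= 289 / 2916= 0.10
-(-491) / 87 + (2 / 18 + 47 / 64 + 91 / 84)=126491 / 16704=7.57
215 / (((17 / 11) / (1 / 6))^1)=2365 / 102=23.19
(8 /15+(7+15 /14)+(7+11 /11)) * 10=3487 /21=166.05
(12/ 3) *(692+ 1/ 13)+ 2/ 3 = 107990/ 39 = 2768.97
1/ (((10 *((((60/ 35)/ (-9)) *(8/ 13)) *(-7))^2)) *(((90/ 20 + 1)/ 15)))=4563/ 11264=0.41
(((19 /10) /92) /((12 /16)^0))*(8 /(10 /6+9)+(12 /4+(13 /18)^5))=141686287 /1738402560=0.08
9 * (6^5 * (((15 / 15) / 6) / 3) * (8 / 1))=31104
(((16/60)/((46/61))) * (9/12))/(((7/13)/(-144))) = -57096/805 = -70.93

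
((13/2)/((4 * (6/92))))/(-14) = -299/168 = -1.78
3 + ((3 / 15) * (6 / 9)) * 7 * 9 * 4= 183 / 5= 36.60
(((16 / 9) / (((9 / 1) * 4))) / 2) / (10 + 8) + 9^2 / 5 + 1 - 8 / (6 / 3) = 48119 / 3645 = 13.20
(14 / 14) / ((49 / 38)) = 38 / 49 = 0.78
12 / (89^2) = 12 / 7921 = 0.00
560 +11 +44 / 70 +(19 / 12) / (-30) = 571.58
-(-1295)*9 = 11655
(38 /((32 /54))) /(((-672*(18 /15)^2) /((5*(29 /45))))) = -13775 /64512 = -0.21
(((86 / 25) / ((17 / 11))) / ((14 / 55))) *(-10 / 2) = -5203 / 119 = -43.72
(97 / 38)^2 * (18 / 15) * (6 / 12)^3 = 0.98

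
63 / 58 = 1.09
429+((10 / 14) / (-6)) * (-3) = 6011 / 14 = 429.36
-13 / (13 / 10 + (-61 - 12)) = 130 / 717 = 0.18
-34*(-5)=170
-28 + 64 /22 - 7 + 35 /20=-1335 /44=-30.34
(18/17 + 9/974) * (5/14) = 88425/231812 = 0.38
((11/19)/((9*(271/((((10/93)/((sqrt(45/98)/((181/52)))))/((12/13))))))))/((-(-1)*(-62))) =-13937*sqrt(10)/19238558832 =-0.00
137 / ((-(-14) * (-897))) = -137 / 12558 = -0.01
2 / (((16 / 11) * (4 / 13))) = 143 / 32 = 4.47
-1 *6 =-6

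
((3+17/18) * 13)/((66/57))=17537/396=44.29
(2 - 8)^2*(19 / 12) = 57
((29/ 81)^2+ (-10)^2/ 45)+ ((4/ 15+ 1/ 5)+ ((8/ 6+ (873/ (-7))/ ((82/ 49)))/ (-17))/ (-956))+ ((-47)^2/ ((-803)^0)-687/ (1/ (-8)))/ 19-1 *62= 287683902126239/ 830642807880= 346.34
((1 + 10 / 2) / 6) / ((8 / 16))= 2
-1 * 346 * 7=-2422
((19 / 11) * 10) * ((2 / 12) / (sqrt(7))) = 95 * sqrt(7) / 231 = 1.09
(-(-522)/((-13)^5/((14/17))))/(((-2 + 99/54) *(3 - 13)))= -21924/31559905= -0.00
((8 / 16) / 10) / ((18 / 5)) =1 / 72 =0.01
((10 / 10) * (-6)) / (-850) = 3 / 425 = 0.01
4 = 4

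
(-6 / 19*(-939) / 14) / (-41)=-2817 / 5453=-0.52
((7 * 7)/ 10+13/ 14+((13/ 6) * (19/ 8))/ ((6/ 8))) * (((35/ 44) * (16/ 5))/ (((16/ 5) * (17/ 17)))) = 15989/ 1584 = 10.09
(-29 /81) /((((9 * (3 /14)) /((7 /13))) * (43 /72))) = -22736 /135837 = -0.17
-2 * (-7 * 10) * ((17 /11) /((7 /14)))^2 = 161840 /121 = 1337.52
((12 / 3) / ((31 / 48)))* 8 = 1536 / 31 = 49.55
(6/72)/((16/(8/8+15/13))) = 7/624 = 0.01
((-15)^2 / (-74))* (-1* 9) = 2025 / 74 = 27.36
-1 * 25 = -25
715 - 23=692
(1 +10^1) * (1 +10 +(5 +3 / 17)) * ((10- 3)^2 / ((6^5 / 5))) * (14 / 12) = 5187875 / 793152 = 6.54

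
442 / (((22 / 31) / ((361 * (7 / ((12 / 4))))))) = 17312477 / 33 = 524620.52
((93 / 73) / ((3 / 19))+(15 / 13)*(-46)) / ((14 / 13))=-42713 / 1022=-41.79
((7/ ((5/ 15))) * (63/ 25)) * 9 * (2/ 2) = 476.28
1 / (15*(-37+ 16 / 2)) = -1 / 435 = -0.00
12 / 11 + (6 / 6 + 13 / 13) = 34 / 11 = 3.09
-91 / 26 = -7 / 2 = -3.50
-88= -88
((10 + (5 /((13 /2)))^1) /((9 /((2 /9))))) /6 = 140 /3159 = 0.04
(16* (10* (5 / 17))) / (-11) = -4.28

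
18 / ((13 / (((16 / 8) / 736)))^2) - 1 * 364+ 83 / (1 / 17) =11981164425 / 11443328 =1047.00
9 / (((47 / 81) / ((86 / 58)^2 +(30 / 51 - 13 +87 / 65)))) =-6012304299 / 43677335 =-137.65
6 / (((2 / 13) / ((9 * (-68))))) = -23868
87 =87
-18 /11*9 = -162 /11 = -14.73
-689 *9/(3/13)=-26871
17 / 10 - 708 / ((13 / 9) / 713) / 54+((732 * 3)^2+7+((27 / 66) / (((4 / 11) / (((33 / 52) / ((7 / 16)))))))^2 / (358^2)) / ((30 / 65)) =102299879268868277 / 9796856160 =10442113.02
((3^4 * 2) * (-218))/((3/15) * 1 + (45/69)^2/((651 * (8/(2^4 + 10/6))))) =-54053727840/308323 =-175315.26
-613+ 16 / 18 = -5509 / 9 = -612.11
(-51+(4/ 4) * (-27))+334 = 256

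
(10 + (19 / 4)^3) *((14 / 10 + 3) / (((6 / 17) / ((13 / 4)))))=18230069 / 3840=4747.41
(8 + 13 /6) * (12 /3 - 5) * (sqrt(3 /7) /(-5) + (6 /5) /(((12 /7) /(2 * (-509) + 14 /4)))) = 61 * sqrt(21) /210 + 866383 /120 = 7221.19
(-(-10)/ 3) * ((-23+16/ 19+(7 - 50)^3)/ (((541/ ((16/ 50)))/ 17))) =-411006688/ 154185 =-2665.67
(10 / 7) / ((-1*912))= -5 / 3192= -0.00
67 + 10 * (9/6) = 82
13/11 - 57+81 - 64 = -427/11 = -38.82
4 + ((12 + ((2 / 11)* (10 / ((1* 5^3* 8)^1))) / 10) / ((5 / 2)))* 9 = 649009 / 13750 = 47.20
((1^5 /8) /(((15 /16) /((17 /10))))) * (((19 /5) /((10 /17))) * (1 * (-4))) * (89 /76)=-25721 /3750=-6.86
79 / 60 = 1.32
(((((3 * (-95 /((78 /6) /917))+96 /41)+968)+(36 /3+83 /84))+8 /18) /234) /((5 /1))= -2568079951 /157149720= -16.34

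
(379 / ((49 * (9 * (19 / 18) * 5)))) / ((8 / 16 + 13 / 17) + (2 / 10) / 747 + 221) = 19251684 / 26277874399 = 0.00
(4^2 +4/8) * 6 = 99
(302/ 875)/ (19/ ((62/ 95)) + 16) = 18724/ 2447375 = 0.01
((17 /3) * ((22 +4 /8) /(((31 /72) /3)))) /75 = 11.85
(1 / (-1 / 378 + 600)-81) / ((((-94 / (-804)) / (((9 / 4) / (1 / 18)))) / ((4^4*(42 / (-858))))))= 48724076282112 / 138574189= 351610.04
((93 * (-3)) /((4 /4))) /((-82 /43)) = 11997 /82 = 146.30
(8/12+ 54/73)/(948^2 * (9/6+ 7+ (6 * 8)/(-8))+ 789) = 308/492213231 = 0.00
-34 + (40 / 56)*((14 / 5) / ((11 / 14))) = -346 / 11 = -31.45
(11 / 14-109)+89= -269 / 14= -19.21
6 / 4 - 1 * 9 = -15 / 2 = -7.50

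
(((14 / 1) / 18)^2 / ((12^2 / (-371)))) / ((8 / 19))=-345401 / 93312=-3.70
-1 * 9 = -9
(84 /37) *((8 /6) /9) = 112 /333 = 0.34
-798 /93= -8.58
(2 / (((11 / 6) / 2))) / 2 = 12 / 11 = 1.09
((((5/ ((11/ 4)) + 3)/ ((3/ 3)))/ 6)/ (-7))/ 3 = -53/ 1386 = -0.04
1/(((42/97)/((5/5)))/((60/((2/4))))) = 1940/7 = 277.14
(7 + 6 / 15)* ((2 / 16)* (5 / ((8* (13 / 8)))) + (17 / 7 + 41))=1171087 / 3640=321.73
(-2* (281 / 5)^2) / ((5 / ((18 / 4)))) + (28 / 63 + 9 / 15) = -6394666 / 1125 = -5684.15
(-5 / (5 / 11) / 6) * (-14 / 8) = 77 / 24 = 3.21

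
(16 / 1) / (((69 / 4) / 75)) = 1600 / 23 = 69.57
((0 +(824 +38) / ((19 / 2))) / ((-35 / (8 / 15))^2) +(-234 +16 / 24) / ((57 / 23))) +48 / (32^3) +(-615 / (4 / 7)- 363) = -5481893093749 / 3575040000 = -1533.38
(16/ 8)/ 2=1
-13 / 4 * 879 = -11427 / 4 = -2856.75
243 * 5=1215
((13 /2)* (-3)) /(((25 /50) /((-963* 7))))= 262899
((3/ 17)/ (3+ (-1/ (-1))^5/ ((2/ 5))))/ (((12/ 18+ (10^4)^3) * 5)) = 9/ 1402500000000935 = 0.00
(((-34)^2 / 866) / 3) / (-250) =-289 / 162375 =-0.00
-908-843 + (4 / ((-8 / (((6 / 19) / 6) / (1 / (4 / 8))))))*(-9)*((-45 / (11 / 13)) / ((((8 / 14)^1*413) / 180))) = -86603249 / 49324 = -1755.80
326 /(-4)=-163 /2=-81.50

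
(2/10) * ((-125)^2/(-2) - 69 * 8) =-1672.90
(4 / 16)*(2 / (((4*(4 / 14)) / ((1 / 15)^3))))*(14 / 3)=0.00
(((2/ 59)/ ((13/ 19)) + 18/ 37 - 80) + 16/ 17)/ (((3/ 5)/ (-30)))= 1894138600/ 482443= 3926.14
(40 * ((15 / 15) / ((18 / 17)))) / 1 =340 / 9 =37.78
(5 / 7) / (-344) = -5 / 2408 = -0.00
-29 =-29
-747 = -747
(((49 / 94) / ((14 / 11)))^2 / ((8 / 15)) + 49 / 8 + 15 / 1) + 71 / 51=329241013 / 14420352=22.83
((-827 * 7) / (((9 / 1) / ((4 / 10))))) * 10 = -23156 / 9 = -2572.89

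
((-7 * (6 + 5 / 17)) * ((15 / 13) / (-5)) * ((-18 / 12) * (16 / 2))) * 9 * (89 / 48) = -1799847 / 884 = -2036.03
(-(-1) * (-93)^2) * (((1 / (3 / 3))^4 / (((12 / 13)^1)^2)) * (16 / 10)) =162409 / 10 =16240.90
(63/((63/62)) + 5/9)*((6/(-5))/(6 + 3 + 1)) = -563/75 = -7.51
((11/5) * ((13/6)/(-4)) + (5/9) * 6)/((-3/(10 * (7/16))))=-1799/576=-3.12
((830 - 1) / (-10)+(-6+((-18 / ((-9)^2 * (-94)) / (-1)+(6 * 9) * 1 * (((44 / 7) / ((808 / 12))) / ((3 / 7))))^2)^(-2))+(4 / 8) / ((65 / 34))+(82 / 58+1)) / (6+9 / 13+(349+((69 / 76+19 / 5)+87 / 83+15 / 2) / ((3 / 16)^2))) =-293984797080611620026478733140161 / 2498342691510401303861715235474592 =-0.12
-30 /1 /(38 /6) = -90 /19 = -4.74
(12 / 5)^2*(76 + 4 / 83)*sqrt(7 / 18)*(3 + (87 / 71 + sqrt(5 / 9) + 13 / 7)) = 50496*sqrt(70) / 2075 + 457948224*sqrt(14) / 1031275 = 1865.13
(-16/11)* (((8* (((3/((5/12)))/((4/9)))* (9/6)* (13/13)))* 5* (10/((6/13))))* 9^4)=-200981323.64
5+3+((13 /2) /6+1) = 121 /12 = 10.08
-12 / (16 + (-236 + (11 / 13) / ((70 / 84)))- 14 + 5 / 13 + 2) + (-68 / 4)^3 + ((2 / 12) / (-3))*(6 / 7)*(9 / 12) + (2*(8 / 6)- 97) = -484968667 / 96852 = -5007.32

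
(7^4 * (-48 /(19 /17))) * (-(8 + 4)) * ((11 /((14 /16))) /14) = 21111552 /19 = 1111134.32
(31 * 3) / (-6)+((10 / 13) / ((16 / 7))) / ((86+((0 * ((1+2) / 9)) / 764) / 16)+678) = -1231533 / 79456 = -15.50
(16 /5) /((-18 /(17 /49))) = -136 /2205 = -0.06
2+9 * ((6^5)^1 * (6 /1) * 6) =2519426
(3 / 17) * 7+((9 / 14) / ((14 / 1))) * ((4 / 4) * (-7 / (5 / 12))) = 276 / 595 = 0.46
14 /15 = 0.93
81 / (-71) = -81 / 71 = -1.14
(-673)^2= 452929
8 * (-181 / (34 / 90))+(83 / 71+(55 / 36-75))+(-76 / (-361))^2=-61257639887 / 15686172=-3905.20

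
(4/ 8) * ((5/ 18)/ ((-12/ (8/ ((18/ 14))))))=-35/ 486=-0.07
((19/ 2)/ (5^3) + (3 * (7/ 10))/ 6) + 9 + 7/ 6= 15889/ 1500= 10.59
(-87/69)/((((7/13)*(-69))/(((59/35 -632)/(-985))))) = 8316997/382982775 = 0.02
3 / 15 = 1 / 5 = 0.20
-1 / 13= -0.08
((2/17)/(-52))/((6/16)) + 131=86849/663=130.99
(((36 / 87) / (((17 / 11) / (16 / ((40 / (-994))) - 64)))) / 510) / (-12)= 12694 / 628575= 0.02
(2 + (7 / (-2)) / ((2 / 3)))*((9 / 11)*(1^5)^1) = -117 / 44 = -2.66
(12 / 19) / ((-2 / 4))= -24 / 19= -1.26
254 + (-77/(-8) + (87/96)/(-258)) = 2176459/8256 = 263.62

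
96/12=8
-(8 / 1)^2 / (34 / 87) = -2784 / 17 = -163.76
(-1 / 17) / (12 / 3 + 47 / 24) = -24 / 2431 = -0.01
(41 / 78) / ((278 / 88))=902 / 5421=0.17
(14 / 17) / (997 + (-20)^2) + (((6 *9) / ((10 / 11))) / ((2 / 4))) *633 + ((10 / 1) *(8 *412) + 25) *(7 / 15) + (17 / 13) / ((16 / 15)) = 2237593057399 / 24698960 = 90594.63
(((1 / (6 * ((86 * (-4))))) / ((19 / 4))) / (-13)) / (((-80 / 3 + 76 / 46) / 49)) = -1127 / 73327384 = -0.00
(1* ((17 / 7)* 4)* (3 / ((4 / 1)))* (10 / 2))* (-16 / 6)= -680 / 7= -97.14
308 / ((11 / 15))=420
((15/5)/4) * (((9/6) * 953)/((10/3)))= 25731/80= 321.64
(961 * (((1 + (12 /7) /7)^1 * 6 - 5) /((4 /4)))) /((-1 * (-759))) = 10571 /3381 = 3.13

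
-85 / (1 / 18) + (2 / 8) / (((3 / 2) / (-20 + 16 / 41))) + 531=-41093 / 41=-1002.27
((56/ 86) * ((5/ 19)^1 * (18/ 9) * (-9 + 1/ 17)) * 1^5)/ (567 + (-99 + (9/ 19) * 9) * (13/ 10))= -42560/ 6164523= -0.01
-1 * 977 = -977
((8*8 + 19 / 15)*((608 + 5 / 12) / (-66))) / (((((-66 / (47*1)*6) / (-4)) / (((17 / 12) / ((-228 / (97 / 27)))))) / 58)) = 1460457309143 / 3949197120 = 369.81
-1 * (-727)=727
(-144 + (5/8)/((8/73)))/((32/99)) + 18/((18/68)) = -736985/2048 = -359.86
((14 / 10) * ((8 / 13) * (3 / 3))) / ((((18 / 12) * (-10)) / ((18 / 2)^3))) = -13608 / 325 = -41.87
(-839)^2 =703921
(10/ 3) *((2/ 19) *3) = 20/ 19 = 1.05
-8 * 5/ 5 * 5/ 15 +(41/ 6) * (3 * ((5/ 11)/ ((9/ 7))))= 907/ 198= 4.58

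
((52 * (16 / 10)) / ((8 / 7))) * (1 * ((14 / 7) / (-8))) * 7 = -637 / 5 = -127.40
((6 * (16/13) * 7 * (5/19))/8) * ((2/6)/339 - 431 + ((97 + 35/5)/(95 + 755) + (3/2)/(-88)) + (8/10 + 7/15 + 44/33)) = -228066914117/313161420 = -728.27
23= 23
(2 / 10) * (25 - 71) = -46 / 5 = -9.20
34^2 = 1156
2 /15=0.13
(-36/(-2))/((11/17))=27.82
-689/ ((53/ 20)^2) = -5200/ 53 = -98.11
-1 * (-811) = 811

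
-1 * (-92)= 92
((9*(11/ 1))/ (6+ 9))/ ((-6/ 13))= -143/ 10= -14.30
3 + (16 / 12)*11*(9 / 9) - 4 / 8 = 103 / 6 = 17.17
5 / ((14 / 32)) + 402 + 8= 2950 / 7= 421.43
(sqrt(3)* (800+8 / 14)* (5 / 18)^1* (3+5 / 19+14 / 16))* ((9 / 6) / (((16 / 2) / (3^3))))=39655305* sqrt(3) / 8512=8069.20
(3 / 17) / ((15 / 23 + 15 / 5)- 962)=-69 / 374714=-0.00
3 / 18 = 1 / 6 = 0.17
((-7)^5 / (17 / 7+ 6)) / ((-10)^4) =-117649 / 590000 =-0.20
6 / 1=6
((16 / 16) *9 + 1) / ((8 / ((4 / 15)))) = 1 / 3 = 0.33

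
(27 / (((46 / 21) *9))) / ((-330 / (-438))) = 1.82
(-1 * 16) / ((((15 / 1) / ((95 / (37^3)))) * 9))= -304 / 1367631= -0.00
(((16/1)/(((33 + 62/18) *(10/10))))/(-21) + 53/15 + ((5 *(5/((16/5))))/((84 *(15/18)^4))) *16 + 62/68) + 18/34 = 235343/29274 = 8.04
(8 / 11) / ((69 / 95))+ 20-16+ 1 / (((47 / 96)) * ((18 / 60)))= 421292 / 35673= 11.81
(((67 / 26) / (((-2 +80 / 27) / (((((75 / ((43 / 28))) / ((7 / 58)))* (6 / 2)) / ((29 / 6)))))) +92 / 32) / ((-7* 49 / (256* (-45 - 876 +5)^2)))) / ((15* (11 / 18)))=-6321763281656832 / 137091955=-46113306.08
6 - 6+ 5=5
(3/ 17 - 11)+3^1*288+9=14657/ 17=862.18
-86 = -86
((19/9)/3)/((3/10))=190/81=2.35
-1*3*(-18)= 54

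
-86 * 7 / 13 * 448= -269696 / 13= -20745.85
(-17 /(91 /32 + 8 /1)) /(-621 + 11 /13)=3536 /1398757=0.00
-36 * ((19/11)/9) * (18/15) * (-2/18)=152/165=0.92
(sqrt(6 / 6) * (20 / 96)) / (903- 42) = 5 / 20664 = 0.00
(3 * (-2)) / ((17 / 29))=-174 / 17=-10.24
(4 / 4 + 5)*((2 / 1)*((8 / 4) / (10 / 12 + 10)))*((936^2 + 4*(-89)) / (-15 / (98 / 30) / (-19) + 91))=11740520736 / 552149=21263.32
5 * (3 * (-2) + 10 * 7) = 320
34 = 34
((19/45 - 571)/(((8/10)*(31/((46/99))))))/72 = -147637/994356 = -0.15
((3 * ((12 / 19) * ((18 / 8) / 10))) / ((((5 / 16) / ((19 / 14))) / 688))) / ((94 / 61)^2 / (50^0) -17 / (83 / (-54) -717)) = 2298836062368 / 4328268925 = 531.12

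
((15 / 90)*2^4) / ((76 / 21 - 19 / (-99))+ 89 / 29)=26796 / 69133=0.39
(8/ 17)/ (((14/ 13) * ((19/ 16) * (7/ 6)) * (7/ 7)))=4992/ 15827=0.32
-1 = -1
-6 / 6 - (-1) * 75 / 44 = 31 / 44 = 0.70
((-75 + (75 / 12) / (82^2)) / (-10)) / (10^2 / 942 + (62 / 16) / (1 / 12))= 190017885 / 1180815088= 0.16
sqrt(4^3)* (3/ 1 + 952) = 7640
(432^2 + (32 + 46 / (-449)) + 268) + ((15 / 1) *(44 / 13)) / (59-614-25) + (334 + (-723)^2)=709986.81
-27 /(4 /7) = -189 /4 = -47.25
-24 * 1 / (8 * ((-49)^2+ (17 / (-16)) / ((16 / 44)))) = -64 / 51159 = -0.00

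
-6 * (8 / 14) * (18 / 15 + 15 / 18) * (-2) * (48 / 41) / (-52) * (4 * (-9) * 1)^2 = -7589376 / 18655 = -406.83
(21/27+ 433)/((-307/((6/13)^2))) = -15616/51883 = -0.30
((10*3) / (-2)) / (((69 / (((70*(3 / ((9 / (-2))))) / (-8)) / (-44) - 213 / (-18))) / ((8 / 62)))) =-15445 / 47058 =-0.33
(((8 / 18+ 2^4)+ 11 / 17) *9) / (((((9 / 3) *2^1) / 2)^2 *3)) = 2615 / 459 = 5.70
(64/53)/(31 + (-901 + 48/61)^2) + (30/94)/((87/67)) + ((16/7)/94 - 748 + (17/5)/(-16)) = -456210067872772291/609953476686064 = -747.94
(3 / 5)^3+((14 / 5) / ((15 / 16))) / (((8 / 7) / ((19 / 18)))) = 10039 / 3375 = 2.97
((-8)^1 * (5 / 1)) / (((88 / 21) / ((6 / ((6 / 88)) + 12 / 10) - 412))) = 33894 / 11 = 3081.27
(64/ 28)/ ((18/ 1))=8/ 63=0.13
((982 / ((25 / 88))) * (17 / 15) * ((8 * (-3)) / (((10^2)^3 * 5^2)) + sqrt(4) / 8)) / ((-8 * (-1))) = 71731755799 / 585937500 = 122.42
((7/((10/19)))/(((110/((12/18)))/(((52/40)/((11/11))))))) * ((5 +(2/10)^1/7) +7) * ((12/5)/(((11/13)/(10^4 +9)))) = 13530476479/378125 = 35783.08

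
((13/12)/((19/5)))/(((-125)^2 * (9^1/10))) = 13/641250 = 0.00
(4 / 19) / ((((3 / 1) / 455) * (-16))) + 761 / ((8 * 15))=3303 / 760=4.35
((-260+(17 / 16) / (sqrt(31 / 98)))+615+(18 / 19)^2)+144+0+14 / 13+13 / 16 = 119 * sqrt(62) / 496+37678177 / 75088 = 503.68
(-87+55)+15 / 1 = -17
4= 4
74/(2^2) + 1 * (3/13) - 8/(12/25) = 161/78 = 2.06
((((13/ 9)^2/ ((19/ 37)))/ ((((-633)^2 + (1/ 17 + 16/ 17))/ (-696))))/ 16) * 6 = -181337/ 68517990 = -0.00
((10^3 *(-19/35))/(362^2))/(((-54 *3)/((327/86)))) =51775/532497294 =0.00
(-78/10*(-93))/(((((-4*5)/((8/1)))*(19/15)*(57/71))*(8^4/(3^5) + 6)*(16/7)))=-5.46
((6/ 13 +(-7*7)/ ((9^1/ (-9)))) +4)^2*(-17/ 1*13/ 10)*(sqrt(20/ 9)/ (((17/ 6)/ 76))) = -14683960*sqrt(5)/ 13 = -2525717.90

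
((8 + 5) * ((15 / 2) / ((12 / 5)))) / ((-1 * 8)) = -325 / 64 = -5.08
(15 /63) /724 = 0.00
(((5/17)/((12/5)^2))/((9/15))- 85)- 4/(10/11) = -3279643/36720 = -89.31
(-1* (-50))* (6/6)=50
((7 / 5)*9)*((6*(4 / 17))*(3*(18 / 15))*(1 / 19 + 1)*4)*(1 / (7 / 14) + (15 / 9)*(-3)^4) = 59657472 / 1615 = 36939.61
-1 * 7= -7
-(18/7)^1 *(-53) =954/7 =136.29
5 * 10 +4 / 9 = 454 / 9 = 50.44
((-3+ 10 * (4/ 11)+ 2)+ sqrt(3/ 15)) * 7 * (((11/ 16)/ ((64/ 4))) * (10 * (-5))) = -5075/ 128 - 385 * sqrt(5)/ 128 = -46.37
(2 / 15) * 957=638 / 5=127.60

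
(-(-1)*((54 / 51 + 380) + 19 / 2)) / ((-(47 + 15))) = -13279 / 2108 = -6.30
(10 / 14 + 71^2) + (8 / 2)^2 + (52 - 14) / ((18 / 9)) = 5076.71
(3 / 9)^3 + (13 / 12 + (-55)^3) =-17968379 / 108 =-166373.88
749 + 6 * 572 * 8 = 28205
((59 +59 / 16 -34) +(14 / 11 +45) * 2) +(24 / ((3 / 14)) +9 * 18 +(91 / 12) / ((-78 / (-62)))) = 635597 / 1584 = 401.26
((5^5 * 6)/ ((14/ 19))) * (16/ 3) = 950000/ 7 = 135714.29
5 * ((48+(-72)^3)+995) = -1861025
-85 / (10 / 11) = -187 / 2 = -93.50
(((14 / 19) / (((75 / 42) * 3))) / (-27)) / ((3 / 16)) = -3136 / 115425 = -0.03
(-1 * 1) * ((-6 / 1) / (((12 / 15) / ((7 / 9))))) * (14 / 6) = 13.61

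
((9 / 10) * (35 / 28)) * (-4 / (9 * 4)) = -1 / 8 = -0.12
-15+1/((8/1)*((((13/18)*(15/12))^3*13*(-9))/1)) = -53557059/3570125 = -15.00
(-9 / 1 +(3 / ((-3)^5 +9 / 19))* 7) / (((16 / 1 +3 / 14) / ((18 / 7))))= -1.44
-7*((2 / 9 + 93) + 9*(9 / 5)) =-34468 / 45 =-765.96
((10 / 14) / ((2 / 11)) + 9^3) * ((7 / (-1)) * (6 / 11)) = -30783 / 11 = -2798.45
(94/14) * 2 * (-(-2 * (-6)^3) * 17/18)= -5478.86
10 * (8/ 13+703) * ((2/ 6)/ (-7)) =-30490/ 91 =-335.05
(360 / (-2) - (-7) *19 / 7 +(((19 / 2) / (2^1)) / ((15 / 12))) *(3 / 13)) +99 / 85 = -175649 / 1105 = -158.96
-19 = -19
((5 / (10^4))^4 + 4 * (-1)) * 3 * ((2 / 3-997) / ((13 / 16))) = 191295999999997011 / 13000000000000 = 14715.08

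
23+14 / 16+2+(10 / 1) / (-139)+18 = 48709 / 1112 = 43.80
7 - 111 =-104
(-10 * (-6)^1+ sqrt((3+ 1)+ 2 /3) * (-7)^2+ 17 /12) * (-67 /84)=-469 * sqrt(42) /36 - 49379 /1008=-133.42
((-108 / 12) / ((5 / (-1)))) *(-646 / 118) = -2907 / 295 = -9.85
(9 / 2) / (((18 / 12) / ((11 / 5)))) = 33 / 5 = 6.60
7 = 7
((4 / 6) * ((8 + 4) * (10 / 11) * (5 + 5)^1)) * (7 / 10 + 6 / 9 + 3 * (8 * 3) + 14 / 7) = 180880 / 33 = 5481.21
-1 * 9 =-9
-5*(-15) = 75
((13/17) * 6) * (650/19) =50700/323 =156.97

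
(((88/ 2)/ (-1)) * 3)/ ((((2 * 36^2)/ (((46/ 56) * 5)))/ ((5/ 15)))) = -1265/ 18144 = -0.07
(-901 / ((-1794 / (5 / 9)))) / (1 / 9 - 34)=-901 / 109434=-0.01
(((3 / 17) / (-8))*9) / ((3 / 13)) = -117 / 136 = -0.86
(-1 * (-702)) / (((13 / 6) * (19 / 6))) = 1944 / 19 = 102.32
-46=-46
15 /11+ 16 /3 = 6.70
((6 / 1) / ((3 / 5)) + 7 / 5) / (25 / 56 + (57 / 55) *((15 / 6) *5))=35112 / 41275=0.85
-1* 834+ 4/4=-833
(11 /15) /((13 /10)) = 22 /39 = 0.56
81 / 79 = 1.03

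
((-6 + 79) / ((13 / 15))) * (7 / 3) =2555 / 13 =196.54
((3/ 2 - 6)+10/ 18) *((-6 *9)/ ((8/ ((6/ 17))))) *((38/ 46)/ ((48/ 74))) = 149739/ 12512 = 11.97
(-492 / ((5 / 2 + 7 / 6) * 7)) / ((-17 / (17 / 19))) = 1.01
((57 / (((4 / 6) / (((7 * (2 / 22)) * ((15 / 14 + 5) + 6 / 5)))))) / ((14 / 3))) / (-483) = -87039 / 495880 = -0.18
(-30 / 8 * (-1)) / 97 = 15 / 388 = 0.04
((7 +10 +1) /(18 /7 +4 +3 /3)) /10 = 63 /265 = 0.24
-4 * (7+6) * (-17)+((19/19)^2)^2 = 885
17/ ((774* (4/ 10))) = 85/ 1548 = 0.05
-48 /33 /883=-16 /9713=-0.00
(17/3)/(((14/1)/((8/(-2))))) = -34/21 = -1.62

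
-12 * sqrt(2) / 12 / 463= -sqrt(2) / 463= -0.00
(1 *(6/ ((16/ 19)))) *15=855/ 8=106.88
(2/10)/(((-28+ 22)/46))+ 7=82/15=5.47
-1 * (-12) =12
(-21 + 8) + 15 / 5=-10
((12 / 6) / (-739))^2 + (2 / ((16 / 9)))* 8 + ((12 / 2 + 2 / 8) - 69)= -117415999 / 2184484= -53.75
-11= -11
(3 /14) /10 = 3 /140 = 0.02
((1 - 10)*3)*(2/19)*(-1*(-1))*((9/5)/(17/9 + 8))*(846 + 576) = -6219828/8455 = -735.64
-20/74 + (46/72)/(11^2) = -42709/161172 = -0.26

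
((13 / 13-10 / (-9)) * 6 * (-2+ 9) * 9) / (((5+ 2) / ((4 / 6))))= 76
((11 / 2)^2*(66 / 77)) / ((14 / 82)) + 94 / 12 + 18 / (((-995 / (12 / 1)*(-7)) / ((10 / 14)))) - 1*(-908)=31234096 / 29253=1067.72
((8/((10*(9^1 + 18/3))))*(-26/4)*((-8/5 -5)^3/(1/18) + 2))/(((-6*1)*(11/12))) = -33624032/103125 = -326.05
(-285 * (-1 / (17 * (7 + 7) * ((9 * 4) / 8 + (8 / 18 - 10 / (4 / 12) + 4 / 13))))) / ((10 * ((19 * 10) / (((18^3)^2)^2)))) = -101511953720146944 / 3445645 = -29460943805.92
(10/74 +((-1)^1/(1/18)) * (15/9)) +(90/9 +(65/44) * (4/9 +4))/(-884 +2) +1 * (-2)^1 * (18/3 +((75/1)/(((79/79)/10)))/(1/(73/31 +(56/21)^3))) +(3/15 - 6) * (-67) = -7919653998566/250384365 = -31629.99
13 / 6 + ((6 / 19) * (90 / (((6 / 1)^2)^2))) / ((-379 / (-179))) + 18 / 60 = 356741 / 144020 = 2.48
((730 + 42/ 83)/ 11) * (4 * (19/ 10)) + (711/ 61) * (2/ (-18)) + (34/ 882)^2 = 2478479208946/ 4923286515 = 503.42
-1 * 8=-8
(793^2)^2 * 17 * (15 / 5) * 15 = 302520064572765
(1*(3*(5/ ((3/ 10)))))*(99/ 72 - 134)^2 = 28143025/ 32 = 879469.53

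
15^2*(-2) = -450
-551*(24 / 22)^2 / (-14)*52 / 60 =171912 / 4235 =40.59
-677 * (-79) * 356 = 19039948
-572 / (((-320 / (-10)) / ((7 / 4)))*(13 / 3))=-231 / 32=-7.22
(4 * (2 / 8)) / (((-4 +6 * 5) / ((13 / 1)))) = 1 / 2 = 0.50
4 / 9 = 0.44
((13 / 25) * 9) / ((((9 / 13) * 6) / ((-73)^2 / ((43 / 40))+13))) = 36118511 / 6450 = 5599.77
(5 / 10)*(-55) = -55 / 2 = -27.50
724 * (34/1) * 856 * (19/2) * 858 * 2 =343504267392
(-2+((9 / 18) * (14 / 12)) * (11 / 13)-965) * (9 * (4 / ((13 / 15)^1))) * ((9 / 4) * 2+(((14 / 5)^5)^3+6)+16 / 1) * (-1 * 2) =16888249110137000897367 / 41259765625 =409315197367.58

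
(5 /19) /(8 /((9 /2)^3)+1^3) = 3645 /15067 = 0.24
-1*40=-40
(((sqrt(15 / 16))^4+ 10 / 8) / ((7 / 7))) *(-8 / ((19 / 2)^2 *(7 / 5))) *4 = -2725 / 5054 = -0.54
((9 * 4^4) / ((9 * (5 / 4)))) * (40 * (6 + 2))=65536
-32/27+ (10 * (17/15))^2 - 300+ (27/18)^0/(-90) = -46643/270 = -172.75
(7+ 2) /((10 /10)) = 9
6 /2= 3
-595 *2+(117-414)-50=-1537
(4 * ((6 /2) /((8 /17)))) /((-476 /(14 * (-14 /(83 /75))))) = 1575 /166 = 9.49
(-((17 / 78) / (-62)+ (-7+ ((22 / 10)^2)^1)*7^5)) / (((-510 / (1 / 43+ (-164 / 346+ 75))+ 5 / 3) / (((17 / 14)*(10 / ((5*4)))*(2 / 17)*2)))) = -608510730982019 / 607136325250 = -1002.26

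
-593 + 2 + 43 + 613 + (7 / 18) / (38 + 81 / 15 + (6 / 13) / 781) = 2578135625 / 39658158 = 65.01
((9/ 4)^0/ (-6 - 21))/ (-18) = 1/ 486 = 0.00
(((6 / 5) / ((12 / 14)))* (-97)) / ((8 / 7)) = -4753 / 40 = -118.82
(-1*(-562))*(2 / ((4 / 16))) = 4496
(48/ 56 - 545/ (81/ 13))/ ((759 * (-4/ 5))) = 0.14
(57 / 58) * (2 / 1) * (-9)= -513 / 29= -17.69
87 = 87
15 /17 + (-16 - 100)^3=-26535217 /17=-1560895.12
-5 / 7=-0.71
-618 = -618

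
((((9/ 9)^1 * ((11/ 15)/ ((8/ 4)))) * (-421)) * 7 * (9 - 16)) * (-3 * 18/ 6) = -680757/ 10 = -68075.70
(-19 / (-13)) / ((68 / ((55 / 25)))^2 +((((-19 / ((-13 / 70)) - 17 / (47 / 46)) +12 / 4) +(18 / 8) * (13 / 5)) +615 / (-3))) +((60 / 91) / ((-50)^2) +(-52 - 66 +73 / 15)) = -1607650898125574 / 14210482274625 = -113.13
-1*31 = -31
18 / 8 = 9 / 4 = 2.25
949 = 949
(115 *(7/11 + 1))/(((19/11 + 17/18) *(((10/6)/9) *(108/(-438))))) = -35478/23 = -1542.52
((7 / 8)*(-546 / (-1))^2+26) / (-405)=-104351 / 162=-644.14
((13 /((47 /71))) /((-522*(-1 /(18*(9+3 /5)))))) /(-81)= -14768 /184005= -0.08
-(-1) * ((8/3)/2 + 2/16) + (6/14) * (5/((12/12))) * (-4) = -1195/168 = -7.11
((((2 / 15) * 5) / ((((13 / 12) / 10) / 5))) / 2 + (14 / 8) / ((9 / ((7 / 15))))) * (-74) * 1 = -4019569 / 3510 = -1145.18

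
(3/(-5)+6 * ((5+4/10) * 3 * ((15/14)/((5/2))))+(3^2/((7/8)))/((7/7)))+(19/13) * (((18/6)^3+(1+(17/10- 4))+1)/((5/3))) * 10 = 129894/455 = 285.48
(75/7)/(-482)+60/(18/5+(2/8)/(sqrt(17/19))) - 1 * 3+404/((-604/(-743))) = 22806660489955/44656924522 - 6000 * sqrt(323)/87653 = 509.48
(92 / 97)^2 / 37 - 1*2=-687802 / 348133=-1.98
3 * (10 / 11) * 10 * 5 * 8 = 12000 / 11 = 1090.91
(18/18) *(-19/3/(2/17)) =-323/6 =-53.83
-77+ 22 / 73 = -76.70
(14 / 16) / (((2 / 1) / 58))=203 / 8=25.38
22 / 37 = 0.59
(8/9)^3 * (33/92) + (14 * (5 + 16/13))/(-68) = -2546627/2470338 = -1.03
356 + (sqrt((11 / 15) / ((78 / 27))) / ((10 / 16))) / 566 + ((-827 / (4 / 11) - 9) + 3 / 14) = -53957 / 28 + 2*sqrt(4290) / 91975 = -1927.03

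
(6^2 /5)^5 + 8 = 60491176 /3125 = 19357.18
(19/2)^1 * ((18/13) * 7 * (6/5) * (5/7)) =1026/13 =78.92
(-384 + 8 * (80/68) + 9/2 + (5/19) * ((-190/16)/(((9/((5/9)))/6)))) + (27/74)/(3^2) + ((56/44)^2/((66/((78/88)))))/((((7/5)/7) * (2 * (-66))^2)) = -357383443001945/962765454816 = -371.21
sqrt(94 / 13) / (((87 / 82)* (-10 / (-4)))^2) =0.38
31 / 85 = 0.36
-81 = -81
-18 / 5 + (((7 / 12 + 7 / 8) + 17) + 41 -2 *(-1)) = 6943 / 120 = 57.86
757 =757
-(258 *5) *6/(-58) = 3870/29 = 133.45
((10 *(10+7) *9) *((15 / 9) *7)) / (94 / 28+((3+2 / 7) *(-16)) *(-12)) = 249900 / 8879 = 28.15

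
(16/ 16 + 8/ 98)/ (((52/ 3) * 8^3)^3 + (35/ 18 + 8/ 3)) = 2862/ 1849464457277353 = 0.00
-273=-273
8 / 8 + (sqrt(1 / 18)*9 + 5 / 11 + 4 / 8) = 43 / 22 + 3*sqrt(2) / 2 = 4.08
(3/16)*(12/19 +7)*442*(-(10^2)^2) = -120168750/19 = -6324671.05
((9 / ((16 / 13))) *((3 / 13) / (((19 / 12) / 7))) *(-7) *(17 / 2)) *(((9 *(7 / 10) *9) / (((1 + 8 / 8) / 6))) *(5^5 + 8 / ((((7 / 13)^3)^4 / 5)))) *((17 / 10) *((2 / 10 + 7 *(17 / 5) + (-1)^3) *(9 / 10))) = -229653525270182952979557 / 1226749652800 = -187204883038.69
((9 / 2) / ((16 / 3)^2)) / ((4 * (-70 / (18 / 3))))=-243 / 71680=-0.00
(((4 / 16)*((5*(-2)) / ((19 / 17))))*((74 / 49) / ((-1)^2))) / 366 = -3145 / 340746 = -0.01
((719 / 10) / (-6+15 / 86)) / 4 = -30917 / 10020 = -3.09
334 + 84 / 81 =9046 / 27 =335.04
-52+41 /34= -1727 /34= -50.79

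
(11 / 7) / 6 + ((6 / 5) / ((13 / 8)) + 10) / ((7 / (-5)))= -4045 / 546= -7.41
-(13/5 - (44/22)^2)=7/5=1.40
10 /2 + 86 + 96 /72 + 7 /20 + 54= 8801 /60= 146.68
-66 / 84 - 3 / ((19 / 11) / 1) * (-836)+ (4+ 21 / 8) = 81639 / 56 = 1457.84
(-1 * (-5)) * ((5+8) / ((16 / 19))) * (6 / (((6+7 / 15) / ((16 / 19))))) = 5850 / 97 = 60.31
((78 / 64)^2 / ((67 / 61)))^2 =8608313961 / 4707057664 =1.83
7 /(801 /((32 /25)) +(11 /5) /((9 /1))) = 0.01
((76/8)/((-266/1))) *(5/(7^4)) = -5/67228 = -0.00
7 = 7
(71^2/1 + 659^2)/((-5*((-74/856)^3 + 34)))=-2649542601088/1025247275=-2584.30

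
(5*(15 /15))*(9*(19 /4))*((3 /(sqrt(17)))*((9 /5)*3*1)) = 13851*sqrt(17) /68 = 839.84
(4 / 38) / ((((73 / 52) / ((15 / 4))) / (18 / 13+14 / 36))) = 2075 / 4161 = 0.50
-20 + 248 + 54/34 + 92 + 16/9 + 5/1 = 50240/153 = 328.37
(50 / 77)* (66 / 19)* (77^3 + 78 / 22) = 1506570600 / 1463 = 1029781.68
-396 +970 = 574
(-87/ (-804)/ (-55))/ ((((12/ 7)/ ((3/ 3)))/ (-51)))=3451/ 58960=0.06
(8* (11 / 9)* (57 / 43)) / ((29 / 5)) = 8360 / 3741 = 2.23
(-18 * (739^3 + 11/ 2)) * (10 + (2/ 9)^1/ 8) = -291387232489/ 4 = -72846808122.25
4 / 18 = 2 / 9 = 0.22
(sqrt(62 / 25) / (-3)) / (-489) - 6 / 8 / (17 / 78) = -117 / 34+sqrt(62) / 7335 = -3.44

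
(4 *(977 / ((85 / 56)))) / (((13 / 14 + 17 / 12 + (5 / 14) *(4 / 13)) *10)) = 17070144 / 162775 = 104.87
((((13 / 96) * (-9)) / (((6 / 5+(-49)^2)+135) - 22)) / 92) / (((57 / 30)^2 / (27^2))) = -1184625 / 1113797632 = -0.00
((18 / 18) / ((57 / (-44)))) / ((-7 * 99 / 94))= 376 / 3591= 0.10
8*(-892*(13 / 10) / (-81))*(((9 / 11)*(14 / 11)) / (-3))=-649376 / 16335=-39.75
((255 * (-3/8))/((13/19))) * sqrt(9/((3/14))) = -14535 * sqrt(42)/104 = -905.75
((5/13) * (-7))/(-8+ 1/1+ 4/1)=35/39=0.90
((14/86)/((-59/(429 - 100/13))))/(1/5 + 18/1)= -27385/428753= -0.06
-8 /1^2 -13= -21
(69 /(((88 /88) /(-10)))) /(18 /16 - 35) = 5520 /271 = 20.37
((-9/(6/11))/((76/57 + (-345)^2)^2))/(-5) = 297/1275054122410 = 0.00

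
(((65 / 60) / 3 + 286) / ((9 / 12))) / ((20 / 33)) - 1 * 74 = 100079 / 180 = 555.99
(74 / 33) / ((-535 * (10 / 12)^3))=-5328 / 735625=-0.01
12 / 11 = 1.09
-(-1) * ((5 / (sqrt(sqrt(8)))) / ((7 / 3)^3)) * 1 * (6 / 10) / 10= 81 * 2^(1 / 4) / 6860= 0.01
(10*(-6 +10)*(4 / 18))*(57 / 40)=38 / 3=12.67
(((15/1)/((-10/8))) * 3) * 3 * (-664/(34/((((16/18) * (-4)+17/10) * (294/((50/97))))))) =-4743455976/2125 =-2232214.58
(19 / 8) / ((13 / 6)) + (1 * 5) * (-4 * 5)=-5143 / 52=-98.90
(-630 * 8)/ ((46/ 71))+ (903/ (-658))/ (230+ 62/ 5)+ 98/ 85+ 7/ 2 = -577201574841/ 74243080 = -7774.48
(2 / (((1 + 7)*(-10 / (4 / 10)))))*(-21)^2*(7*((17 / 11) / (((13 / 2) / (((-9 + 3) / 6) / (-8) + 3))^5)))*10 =-102498046875 / 8364488704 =-12.25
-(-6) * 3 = 18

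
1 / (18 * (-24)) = -1 / 432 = -0.00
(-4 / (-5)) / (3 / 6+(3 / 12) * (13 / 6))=96 / 125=0.77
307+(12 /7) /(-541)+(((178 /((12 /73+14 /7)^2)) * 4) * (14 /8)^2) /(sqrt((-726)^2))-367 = -8148634723693 /137270145936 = -59.36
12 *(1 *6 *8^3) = 36864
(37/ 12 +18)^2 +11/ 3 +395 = 121417/ 144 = 843.17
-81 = -81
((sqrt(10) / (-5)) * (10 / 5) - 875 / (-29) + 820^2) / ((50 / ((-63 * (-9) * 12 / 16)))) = 5719007.86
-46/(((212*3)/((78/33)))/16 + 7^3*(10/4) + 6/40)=-23920/454723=-0.05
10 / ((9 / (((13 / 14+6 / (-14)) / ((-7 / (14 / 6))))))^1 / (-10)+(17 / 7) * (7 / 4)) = 200 / 193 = 1.04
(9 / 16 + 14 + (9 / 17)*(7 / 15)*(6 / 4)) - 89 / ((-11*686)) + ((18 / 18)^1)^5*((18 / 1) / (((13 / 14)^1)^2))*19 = 356919958673 / 867186320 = 411.58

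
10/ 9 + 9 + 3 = 118/ 9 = 13.11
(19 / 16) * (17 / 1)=323 / 16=20.19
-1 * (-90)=90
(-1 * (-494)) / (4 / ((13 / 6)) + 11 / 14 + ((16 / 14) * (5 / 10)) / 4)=178.04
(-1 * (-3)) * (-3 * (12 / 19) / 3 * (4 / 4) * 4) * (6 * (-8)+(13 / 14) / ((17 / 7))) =116568 / 323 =360.89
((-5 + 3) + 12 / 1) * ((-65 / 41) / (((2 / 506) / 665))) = -109359250 / 41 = -2667298.78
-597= -597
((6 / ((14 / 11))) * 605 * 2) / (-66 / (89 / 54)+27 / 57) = -4501442 / 31227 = -144.15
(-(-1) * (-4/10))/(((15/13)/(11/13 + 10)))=-94/25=-3.76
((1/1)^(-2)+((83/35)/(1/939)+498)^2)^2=82716585993639055396/1500625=55121423402674.92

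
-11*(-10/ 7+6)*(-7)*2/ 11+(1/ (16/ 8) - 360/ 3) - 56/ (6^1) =-389/ 6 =-64.83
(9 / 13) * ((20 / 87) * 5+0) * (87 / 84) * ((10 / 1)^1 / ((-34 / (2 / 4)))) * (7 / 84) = -125 / 12376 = -0.01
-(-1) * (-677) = -677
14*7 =98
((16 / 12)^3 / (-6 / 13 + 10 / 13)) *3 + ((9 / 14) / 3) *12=1618 / 63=25.68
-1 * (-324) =324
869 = 869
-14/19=-0.74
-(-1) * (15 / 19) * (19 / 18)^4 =34295 / 34992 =0.98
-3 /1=-3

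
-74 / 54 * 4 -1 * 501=-13675 / 27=-506.48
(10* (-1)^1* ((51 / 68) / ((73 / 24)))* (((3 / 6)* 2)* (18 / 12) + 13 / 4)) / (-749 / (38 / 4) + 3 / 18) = 97470 / 654737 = 0.15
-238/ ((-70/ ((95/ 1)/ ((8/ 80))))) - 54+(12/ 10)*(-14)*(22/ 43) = 680992/ 215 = 3167.40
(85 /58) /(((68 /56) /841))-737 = 278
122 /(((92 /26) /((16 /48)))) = 793 /69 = 11.49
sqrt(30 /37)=sqrt(1110) /37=0.90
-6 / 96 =-0.06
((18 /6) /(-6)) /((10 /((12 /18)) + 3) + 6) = -1 /48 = -0.02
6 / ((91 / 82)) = 492 / 91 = 5.41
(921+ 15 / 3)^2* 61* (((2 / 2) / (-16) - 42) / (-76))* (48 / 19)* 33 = 871248565143 / 361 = 2413430928.37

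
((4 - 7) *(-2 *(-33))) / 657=-22 / 73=-0.30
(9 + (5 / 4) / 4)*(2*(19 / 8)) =2831 / 64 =44.23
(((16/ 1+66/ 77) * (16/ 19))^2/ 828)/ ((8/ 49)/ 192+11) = 7129088/ 322247733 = 0.02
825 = 825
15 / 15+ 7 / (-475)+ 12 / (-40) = 651 / 950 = 0.69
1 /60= 0.02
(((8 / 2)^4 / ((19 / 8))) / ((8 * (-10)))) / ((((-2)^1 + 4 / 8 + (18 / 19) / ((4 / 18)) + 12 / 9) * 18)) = -128 / 7005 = -0.02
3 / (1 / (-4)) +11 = -1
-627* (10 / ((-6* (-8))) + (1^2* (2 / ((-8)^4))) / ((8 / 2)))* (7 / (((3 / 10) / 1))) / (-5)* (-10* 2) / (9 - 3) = -37474745 / 18432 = -2033.14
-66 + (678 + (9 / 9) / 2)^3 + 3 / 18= 7496537299 / 24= 312355720.79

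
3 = 3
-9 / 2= -4.50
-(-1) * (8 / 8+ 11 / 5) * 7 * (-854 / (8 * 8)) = -2989 / 10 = -298.90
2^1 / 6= 1 / 3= 0.33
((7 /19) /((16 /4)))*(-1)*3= -21 /76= -0.28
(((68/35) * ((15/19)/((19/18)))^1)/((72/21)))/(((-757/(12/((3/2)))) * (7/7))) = -1224/273277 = -0.00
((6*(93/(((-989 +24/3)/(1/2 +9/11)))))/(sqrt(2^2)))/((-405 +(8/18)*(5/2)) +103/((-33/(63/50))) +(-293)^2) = -202275/46099787797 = -0.00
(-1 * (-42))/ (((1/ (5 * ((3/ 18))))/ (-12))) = -420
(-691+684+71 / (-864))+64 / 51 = -5.83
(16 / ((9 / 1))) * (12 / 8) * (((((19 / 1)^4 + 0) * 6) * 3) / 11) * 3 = 18766224 / 11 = 1706020.36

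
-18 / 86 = -9 / 43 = -0.21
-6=-6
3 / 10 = 0.30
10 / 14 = 5 / 7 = 0.71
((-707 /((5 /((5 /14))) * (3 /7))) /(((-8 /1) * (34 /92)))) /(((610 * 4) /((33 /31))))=178871 /10287040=0.02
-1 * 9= -9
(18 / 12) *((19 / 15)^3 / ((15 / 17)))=116603 / 33750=3.45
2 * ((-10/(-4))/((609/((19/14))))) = 95/8526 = 0.01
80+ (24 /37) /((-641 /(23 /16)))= 3794651 /47434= 80.00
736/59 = 12.47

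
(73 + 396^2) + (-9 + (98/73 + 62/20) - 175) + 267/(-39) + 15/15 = 156703.60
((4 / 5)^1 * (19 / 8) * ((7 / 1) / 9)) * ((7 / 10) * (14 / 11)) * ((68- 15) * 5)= 345401 / 990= 348.89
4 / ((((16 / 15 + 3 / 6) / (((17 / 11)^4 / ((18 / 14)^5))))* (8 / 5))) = 35093436175 / 13544403741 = 2.59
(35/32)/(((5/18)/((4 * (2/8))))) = 63/16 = 3.94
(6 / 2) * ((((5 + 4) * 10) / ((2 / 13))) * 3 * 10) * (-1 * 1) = -52650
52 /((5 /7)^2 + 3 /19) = 24206 /311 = 77.83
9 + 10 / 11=109 / 11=9.91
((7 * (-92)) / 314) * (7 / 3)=-2254 / 471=-4.79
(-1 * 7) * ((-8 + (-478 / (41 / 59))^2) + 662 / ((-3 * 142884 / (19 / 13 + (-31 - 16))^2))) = -3311920.17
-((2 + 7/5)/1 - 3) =-2/5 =-0.40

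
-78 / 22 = -39 / 11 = -3.55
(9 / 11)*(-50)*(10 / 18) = -250 / 11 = -22.73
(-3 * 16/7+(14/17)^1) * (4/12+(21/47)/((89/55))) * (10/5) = -10982528/1493331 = -7.35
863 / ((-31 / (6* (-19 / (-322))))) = -49191 / 4991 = -9.86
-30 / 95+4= 3.68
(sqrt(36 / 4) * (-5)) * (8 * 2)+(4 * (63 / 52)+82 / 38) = -57550 / 247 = -233.00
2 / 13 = 0.15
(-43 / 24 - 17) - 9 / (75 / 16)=-12427 / 600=-20.71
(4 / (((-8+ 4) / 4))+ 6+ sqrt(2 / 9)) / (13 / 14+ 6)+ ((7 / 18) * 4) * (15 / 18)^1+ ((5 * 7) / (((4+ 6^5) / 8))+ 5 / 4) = 14 * sqrt(2) / 291+ 11699575 / 4075164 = 2.94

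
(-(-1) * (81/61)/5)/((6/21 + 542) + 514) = 567/2255170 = 0.00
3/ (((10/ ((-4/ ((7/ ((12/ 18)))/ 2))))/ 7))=-8/ 5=-1.60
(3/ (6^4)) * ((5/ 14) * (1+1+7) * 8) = 5/ 84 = 0.06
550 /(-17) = -550 /17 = -32.35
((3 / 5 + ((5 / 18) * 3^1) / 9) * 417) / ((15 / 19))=493867 / 1350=365.83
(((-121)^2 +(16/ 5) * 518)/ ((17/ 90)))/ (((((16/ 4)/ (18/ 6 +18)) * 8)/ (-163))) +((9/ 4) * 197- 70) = -2510453327/ 272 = -9229607.82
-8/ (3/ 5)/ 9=-40/ 27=-1.48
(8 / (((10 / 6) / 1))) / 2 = 12 / 5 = 2.40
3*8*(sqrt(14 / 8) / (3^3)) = 4*sqrt(7) / 9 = 1.18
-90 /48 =-15 /8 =-1.88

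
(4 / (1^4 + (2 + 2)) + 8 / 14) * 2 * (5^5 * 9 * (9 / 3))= 1620000 / 7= 231428.57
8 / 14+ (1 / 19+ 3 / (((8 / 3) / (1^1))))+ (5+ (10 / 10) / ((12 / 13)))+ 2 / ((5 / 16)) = 227149 / 15960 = 14.23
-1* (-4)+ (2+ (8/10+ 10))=84/5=16.80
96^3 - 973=883763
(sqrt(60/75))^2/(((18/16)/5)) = 32/9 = 3.56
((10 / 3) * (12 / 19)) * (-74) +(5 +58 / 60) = -85399 / 570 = -149.82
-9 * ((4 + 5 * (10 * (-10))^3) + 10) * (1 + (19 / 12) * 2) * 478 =89624749050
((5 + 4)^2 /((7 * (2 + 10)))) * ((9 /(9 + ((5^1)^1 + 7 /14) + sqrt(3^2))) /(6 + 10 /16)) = 972 /12985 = 0.07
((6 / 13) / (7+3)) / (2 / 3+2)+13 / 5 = 1361 / 520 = 2.62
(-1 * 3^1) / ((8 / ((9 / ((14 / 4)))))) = -27 / 28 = -0.96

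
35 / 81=0.43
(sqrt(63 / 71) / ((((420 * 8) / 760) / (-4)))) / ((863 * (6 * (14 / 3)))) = -19 * sqrt(497) / 12009508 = -0.00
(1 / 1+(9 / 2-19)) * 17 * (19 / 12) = -2907 / 8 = -363.38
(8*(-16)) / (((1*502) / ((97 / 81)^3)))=-58411072 / 133391691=-0.44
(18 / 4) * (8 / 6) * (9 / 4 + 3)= 63 / 2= 31.50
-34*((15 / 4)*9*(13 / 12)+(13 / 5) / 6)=-150943 / 120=-1257.86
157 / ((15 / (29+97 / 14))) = 78971 / 210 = 376.05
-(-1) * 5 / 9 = 5 / 9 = 0.56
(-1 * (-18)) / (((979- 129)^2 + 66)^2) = 0.00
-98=-98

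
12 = 12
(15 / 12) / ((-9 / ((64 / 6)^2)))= -1280 / 81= -15.80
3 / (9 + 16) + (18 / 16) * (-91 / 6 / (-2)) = 6921 / 800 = 8.65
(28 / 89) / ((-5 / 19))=-532 / 445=-1.20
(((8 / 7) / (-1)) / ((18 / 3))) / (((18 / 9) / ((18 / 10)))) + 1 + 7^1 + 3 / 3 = 309 / 35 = 8.83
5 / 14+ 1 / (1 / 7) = 103 / 14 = 7.36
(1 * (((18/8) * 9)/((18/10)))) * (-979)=-44055/4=-11013.75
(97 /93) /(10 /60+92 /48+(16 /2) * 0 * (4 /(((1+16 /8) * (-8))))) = 388 /775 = 0.50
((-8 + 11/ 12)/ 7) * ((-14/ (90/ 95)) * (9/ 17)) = 95/ 12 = 7.92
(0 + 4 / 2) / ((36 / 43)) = 43 / 18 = 2.39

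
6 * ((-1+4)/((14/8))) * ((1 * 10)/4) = 180/7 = 25.71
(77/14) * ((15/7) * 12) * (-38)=-37620/7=-5374.29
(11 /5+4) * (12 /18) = 62 /15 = 4.13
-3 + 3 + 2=2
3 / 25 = 0.12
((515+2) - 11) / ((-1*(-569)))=506 / 569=0.89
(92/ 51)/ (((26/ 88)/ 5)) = 20240/ 663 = 30.53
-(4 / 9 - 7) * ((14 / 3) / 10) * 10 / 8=413 / 108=3.82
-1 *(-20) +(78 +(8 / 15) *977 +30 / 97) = 901192 / 1455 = 619.38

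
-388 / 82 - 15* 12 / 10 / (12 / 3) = -757 / 82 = -9.23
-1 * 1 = -1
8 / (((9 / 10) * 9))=80 / 81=0.99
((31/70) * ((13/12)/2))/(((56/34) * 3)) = 6851/141120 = 0.05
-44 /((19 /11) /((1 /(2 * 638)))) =-11 /551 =-0.02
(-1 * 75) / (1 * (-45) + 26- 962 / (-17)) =-425 / 213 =-2.00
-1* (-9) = 9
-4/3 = -1.33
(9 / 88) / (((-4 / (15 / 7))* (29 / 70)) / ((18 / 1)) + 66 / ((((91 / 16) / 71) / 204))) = 552825 / 908528945368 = 0.00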